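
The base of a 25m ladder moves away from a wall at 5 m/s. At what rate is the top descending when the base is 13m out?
65√114/228 ≈ 3.044 m/s

x² + y² = 25²
2x·dx/dt + 2y·dy/dt = 0
dy/dt = -x/y · dx/dt = -13/(2√114) · 5 = -65√114/228 m/s
The top is descending at 65√114/228 ≈ 3.044 m/s.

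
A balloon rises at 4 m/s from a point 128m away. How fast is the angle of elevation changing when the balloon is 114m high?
0.017427 rad/s

tan(θ) = y/128
sec²(θ) · dθ/dt = (1/128) · dy/dt
dθ/dt = cos²(θ)/128 · 4 = 128/(128² + 114²) · 4
dθ/dt = 0.017427 rad/s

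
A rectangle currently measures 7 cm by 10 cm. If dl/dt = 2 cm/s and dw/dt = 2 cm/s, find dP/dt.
8 cm/s

P = 2(l + w)
dP/dt = 2(dl/dt + dw/dt) = 2(2 + 2) = 8 cm/s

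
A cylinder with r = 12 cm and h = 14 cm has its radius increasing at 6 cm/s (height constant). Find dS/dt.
456π cm²/s

S = 2πrh + 2πr² (lateral + bases)
dS/dt = (2πh + 4πr)·dr/dt = (2π·14 + 4π·12)·6
= 456π cm²/s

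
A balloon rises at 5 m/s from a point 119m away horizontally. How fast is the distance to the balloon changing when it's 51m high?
15√58/58 ≈ 1.97 m/s

z² = 119² + y²
z = √(119² + 51²) = 17√58
dz/dt = y/z · dy/dt = 51/(17√58) · 5 = 15√58/58 ≈ 1.97 m/s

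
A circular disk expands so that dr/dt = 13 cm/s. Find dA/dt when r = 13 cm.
338π cm²/s

A = πr²
dA/dt = 2πr · dr/dt = 2π(13)(13) = 338π cm²/s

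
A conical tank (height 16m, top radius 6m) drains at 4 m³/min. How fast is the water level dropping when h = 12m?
16/(81π) ≈ 0.06288 m/min

r/h = 6/16, so r = (3/8)h
V = (1/3)πr²h = (1/3)π((3/8)h)²h = (3/64)πh³
dV/dh = (9/64)πh²
dh/dt = (dV/dt)/(dV/dh) = -4/((9/64)π·12²) = -16/(81π) m/min
The level is dropping at 16/(81π) ≈ 0.06288 m/min.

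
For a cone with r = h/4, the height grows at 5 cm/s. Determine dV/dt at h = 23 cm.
2645π/16 cm³/s

V = (1/3)π(h/4)²h = πh³/48
dV/dt = πh²/16 · 5
At h = 23: dV/dt = 2645π/16 cm³/s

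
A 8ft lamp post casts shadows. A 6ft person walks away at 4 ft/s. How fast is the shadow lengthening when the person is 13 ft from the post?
12 ft/s

By similar triangles: 8/(x+s) = 6/s
Solving: s = 6x/2
ds/dt = 6/2 · dx/dt = 3 · 4 = 12 ft/s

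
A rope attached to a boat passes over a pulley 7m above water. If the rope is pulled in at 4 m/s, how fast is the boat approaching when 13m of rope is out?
13√30/15 ≈ 4.747 m/s

rope² = x² + 7²
x = √(13² - 7²) = 2√30
dx/dt = (rope/x) · d(rope)/dt = (13/(2√30)) · (-4) = -13√30/15 m/s
The boat approaches at 13√30/15 ≈ 4.747 m/s.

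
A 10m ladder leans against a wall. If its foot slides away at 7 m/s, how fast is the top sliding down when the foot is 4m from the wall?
2√21/3 ≈ 3.055 m/s

x² + y² = 10²
2x·dx/dt + 2y·dy/dt = 0
dy/dt = -x/y · dx/dt = -4/(2√21) · 7 = -2√21/3 m/s
The top is descending at 2√21/3 ≈ 3.055 m/s.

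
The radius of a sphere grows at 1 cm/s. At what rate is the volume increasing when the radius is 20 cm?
1600π cm³/s

V = (4/3)πr³
dV/dt = dV/dr · dr/dt = 4πr² · 1
At r = 20: dV/dt = 1600π cm³/s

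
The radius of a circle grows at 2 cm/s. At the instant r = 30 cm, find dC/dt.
4π cm/s

C = 2πr
dC/dt = 2π · dr/dt = 2π · 2 = 4π cm/s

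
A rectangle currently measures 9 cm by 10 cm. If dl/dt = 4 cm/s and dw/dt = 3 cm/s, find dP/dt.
14 cm/s

P = 2(l + w)
dP/dt = 2(dl/dt + dw/dt) = 2(4 + 3) = 14 cm/s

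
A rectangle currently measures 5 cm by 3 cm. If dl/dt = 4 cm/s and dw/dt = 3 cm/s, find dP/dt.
14 cm/s

P = 2(l + w)
dP/dt = 2(dl/dt + dw/dt) = 2(4 + 3) = 14 cm/s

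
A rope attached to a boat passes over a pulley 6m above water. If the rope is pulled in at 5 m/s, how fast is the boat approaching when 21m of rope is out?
7√5/3 ≈ 5.217 m/s

rope² = x² + 6²
x = √(21² - 6²) = 9√5
dx/dt = (rope/x) · d(rope)/dt = (21/(9√5)) · (-5) = -7√5/3 m/s
The boat approaches at 7√5/3 ≈ 5.217 m/s.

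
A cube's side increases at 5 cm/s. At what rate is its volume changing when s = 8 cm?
960 cm³/s

V = s³
dV/dt = 3s² · ds/dt = 3·8²·5 = 960 cm³/s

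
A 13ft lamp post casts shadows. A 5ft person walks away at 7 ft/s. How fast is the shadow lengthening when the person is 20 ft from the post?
35/8 ft/s

By similar triangles: 13/(x+s) = 5/s
Solving: s = 5x/8
ds/dt = 5/8 · dx/dt = 5/8 · 7 = 35/8 ft/s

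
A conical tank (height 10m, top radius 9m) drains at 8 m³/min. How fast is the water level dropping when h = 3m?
800/(729π) ≈ 0.3493 m/min

r/h = 9/10, so r = (9/10)h
V = (1/3)πr²h = (1/3)π((9/10)h)²h = (27/100)πh³
dV/dh = (81/100)πh²
dh/dt = (dV/dt)/(dV/dh) = -8/((81/100)π·3²) = -800/(729π) m/min
The level is dropping at 800/(729π) ≈ 0.3493 m/min.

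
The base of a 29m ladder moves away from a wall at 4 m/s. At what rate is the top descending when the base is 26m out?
104√165/165 ≈ 8.096 m/s

x² + y² = 29²
2x·dx/dt + 2y·dy/dt = 0
dy/dt = -x/y · dx/dt = -26/√165 · 4 = -104√165/165 m/s
The top is descending at 104√165/165 ≈ 8.096 m/s.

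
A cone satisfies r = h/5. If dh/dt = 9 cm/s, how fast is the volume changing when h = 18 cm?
2916π/25 cm³/s

V = (1/3)π(h/5)²h = πh³/75
dV/dt = πh²/25 · 9
At h = 18: dV/dt = 2916π/25 cm³/s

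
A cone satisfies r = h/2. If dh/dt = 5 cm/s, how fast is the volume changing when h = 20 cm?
500π cm³/s

V = (1/3)π(h/2)²h = πh³/12
dV/dt = πh²/4 · 5
At h = 20: dV/dt = 500π cm³/s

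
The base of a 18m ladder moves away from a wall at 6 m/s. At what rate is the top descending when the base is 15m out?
30√11/11 ≈ 9.045 m/s

x² + y² = 18²
2x·dx/dt + 2y·dy/dt = 0
dy/dt = -x/y · dx/dt = -15/(3√11) · 6 = -30√11/11 m/s
The top is descending at 30√11/11 ≈ 9.045 m/s.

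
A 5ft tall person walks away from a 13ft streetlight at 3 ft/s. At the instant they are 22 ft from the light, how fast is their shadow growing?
15/8 ft/s

By similar triangles: 13/(x+s) = 5/s
Solving: s = 5x/8
ds/dt = 5/8 · dx/dt = 5/8 · 3 = 15/8 ft/s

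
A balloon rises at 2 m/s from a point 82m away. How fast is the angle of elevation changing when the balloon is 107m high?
0.009024 rad/s

tan(θ) = y/82
sec²(θ) · dθ/dt = (1/82) · dy/dt
dθ/dt = cos²(θ)/82 · 2 = 82/(82² + 107²) · 2
dθ/dt = 0.009024 rad/s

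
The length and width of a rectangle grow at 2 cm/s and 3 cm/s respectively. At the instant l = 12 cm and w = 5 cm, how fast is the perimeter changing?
10 cm/s

P = 2(l + w)
dP/dt = 2(dl/dt + dw/dt) = 2(2 + 3) = 10 cm/s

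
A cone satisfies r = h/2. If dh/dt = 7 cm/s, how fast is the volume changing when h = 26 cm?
1183π cm³/s

V = (1/3)π(h/2)²h = πh³/12
dV/dt = πh²/4 · 7
At h = 26: dV/dt = 1183π cm³/s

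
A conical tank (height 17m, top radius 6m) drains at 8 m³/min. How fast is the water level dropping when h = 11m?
578/(1089π) ≈ 0.1689 m/min

r/h = 6/17, so r = (6/17)h
V = (1/3)πr²h = (1/3)π((6/17)h)²h = (12/289)πh³
dV/dh = (36/289)πh²
dh/dt = (dV/dt)/(dV/dh) = -8/((36/289)π·11²) = -578/(1089π) m/min
The level is dropping at 578/(1089π) ≈ 0.1689 m/min.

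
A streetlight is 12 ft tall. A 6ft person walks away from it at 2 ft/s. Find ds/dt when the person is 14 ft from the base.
2 ft/s

By similar triangles: 12/(x+s) = 6/s
Solving: s = 6x/6
ds/dt = 6/6 · dx/dt = 1 · 2 = 2 ft/s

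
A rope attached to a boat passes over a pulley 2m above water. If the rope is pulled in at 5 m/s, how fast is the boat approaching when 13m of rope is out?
13√165/33 ≈ 5.06 m/s

rope² = x² + 2²
x = √(13² - 2²) = √165
dx/dt = (rope/x) · d(rope)/dt = (13/√165) · (-5) = -13√165/33 m/s
The boat approaches at 13√165/33 ≈ 5.06 m/s.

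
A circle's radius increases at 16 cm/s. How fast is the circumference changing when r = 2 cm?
32π cm/s

C = 2πr
dC/dt = 2π · dr/dt = 2π · 16 = 32π cm/s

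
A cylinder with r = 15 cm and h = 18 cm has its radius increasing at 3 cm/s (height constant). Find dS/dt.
288π cm²/s

S = 2πrh + 2πr² (lateral + bases)
dS/dt = (2πh + 4πr)·dr/dt = (2π·18 + 4π·15)·3
= 288π cm²/s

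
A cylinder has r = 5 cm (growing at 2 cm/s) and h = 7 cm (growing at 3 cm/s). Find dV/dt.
215π cm³/s

V = πr²h
dV/dt = 2πrh·dr/dt + πr²·dh/dt
= 2π(5)(7)(2) + π(5)²(3)
= 215π cm³/s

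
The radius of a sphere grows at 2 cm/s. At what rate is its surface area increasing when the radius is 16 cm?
256π cm²/s

S = 4πr²
dS/dt = dS/dr · dr/dt = 8πr · 2
At r = 16: dS/dt = 256π cm²/s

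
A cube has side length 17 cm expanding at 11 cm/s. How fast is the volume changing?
9537 cm³/s

V = s³
dV/dt = 3s² · ds/dt = 3·17²·11 = 9537 cm³/s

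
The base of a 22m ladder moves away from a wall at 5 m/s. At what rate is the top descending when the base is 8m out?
4√105/21 ≈ 1.952 m/s

x² + y² = 22²
2x·dx/dt + 2y·dy/dt = 0
dy/dt = -x/y · dx/dt = -8/(2√105) · 5 = -4√105/21 m/s
The top is descending at 4√105/21 ≈ 1.952 m/s.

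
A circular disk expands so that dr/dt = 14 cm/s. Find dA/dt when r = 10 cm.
280π cm²/s

A = πr²
dA/dt = 2πr · dr/dt = 2π(10)(14) = 280π cm²/s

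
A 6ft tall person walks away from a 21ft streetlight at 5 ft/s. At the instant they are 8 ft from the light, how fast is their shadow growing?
2 ft/s

By similar triangles: 21/(x+s) = 6/s
Solving: s = 6x/15
ds/dt = 6/15 · dx/dt = 2/5 · 5 = 2 ft/s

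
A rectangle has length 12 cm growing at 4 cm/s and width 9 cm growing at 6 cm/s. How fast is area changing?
108 cm²/s

A = lw
dA/dt = w·dl/dt + l·dw/dt = 9·4 + 12·6 = 108 cm²/s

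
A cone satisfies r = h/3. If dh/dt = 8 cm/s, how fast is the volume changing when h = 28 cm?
6272π/9 cm³/s

V = (1/3)π(h/3)²h = πh³/27
dV/dt = πh²/9 · 8
At h = 28: dV/dt = 6272π/9 cm³/s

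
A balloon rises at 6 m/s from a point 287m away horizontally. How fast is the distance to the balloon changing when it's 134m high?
804√4013/20065 ≈ 2.538 m/s

z² = 287² + y²
z = √(287² + 134²) = 5√4013
dz/dt = y/z · dy/dt = 134/(5√4013) · 6 = 804√4013/20065 ≈ 2.538 m/s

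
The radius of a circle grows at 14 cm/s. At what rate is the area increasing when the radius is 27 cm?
756π cm²/s

A = πr²
dA/dt = 2πr · dr/dt = 2π(27)(14) = 756π cm²/s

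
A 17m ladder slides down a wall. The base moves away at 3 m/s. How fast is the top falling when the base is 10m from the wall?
10√21/21 ≈ 2.182 m/s

x² + y² = 17²
2x·dx/dt + 2y·dy/dt = 0
dy/dt = -x/y · dx/dt = -10/(3√21) · 3 = -10√21/21 m/s
The top is descending at 10√21/21 ≈ 2.182 m/s.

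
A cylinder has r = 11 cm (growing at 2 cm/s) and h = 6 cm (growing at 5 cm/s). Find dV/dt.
869π cm³/s

V = πr²h
dV/dt = 2πrh·dr/dt + πr²·dh/dt
= 2π(11)(6)(2) + π(11)²(5)
= 869π cm³/s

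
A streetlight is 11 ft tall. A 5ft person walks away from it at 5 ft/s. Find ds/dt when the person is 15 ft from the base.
25/6 ft/s

By similar triangles: 11/(x+s) = 5/s
Solving: s = 5x/6
ds/dt = 5/6 · dx/dt = 5/6 · 5 = 25/6 ft/s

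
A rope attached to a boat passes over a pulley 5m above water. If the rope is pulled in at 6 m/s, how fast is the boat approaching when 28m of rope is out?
56√759/253 ≈ 6.098 m/s

rope² = x² + 5²
x = √(28² - 5²) = √759
dx/dt = (rope/x) · d(rope)/dt = (28/√759) · (-6) = -56√759/253 m/s
The boat approaches at 56√759/253 ≈ 6.098 m/s.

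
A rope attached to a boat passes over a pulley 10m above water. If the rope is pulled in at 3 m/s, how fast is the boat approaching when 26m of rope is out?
13/4 = 3.25 m/s

rope² = x² + 10²
x = √(26² - 10²) = 24
dx/dt = (rope/x) · d(rope)/dt = (26/24) · (-3) = -13/4 m/s
The boat approaches at 13/4 = 3.25 m/s.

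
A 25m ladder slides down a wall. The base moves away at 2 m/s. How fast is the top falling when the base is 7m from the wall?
7/12 ≈ 0.5833 m/s

x² + y² = 25²
2x·dx/dt + 2y·dy/dt = 0
dy/dt = -x/y · dx/dt = -7/24 · 2 = -7/12 m/s
The top is descending at 7/12 ≈ 0.5833 m/s.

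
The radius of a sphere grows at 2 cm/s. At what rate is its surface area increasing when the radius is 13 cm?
208π cm²/s

S = 4πr²
dS/dt = dS/dr · dr/dt = 8πr · 2
At r = 13: dS/dt = 208π cm²/s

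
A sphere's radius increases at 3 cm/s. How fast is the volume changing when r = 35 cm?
14700π cm³/s

V = (4/3)πr³
dV/dt = dV/dr · dr/dt = 4πr² · 3
At r = 35: dV/dt = 14700π cm³/s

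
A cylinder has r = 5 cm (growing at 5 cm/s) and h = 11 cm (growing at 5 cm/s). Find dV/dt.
675π cm³/s

V = πr²h
dV/dt = 2πrh·dr/dt + πr²·dh/dt
= 2π(5)(11)(5) + π(5)²(5)
= 675π cm³/s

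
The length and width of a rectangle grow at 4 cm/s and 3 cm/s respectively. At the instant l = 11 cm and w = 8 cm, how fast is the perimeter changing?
14 cm/s

P = 2(l + w)
dP/dt = 2(dl/dt + dw/dt) = 2(4 + 3) = 14 cm/s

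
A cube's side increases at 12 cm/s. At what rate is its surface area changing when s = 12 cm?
1728 cm²/s

A = 6s²
dA/dt = 12s · ds/dt = 12·12·12 = 1728 cm²/s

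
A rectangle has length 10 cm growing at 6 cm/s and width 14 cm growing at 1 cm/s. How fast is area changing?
94 cm²/s

A = lw
dA/dt = w·dl/dt + l·dw/dt = 14·6 + 10·1 = 94 cm²/s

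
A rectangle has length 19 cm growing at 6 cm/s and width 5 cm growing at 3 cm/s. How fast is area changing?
87 cm²/s

A = lw
dA/dt = w·dl/dt + l·dw/dt = 5·6 + 19·3 = 87 cm²/s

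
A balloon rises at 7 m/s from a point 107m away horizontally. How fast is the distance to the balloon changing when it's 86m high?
602√18845/18845 ≈ 4.385 m/s

z² = 107² + y²
z = √(107² + 86²) = √18845
dz/dt = y/z · dy/dt = 86/√18845 · 7 = 602√18845/18845 ≈ 4.385 m/s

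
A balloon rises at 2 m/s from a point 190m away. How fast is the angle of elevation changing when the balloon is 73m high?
0.009172 rad/s

tan(θ) = y/190
sec²(θ) · dθ/dt = (1/190) · dy/dt
dθ/dt = cos²(θ)/190 · 2 = 190/(190² + 73²) · 2
dθ/dt = 0.009172 rad/s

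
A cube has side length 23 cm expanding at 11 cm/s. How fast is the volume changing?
17457 cm³/s

V = s³
dV/dt = 3s² · ds/dt = 3·23²·11 = 17457 cm³/s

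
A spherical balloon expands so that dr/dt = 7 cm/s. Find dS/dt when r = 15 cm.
840π cm²/s

S = 4πr²
dS/dt = dS/dr · dr/dt = 8πr · 7
At r = 15: dS/dt = 840π cm²/s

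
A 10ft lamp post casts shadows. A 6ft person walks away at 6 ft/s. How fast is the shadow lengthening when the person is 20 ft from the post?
9 ft/s

By similar triangles: 10/(x+s) = 6/s
Solving: s = 6x/4
ds/dt = 6/4 · dx/dt = 3/2 · 6 = 9 ft/s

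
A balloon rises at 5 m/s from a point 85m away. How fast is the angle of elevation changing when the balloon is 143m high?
0.015357 rad/s

tan(θ) = y/85
sec²(θ) · dθ/dt = (1/85) · dy/dt
dθ/dt = cos²(θ)/85 · 5 = 85/(85² + 143²) · 5
dθ/dt = 0.015357 rad/s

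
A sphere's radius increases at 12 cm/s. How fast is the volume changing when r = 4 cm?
768π cm³/s

V = (4/3)πr³
dV/dt = dV/dr · dr/dt = 4πr² · 12
At r = 4: dV/dt = 768π cm³/s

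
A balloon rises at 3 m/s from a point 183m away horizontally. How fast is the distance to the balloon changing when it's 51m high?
51√4010/4010 ≈ 0.8054 m/s

z² = 183² + y²
z = √(183² + 51²) = 3√4010
dz/dt = y/z · dy/dt = 51/(3√4010) · 3 = 51√4010/4010 ≈ 0.8054 m/s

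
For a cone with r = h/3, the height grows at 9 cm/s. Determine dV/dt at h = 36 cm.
1296π cm³/s

V = (1/3)π(h/3)²h = πh³/27
dV/dt = πh²/9 · 9
At h = 36: dV/dt = 1296π cm³/s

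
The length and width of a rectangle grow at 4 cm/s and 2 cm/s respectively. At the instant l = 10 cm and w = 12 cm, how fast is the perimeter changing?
12 cm/s

P = 2(l + w)
dP/dt = 2(dl/dt + dw/dt) = 2(4 + 2) = 12 cm/s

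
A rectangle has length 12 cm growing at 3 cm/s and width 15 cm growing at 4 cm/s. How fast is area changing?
93 cm²/s

A = lw
dA/dt = w·dl/dt + l·dw/dt = 15·3 + 12·4 = 93 cm²/s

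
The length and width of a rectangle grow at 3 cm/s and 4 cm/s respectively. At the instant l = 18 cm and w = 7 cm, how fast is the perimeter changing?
14 cm/s

P = 2(l + w)
dP/dt = 2(dl/dt + dw/dt) = 2(3 + 4) = 14 cm/s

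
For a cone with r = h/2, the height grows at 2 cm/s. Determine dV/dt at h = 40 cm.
800π cm³/s

V = (1/3)π(h/2)²h = πh³/12
dV/dt = πh²/4 · 2
At h = 40: dV/dt = 800π cm³/s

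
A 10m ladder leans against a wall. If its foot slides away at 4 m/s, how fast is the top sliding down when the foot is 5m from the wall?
4√3/3 ≈ 2.309 m/s

x² + y² = 10²
2x·dx/dt + 2y·dy/dt = 0
dy/dt = -x/y · dx/dt = -5/(5√3) · 4 = -4√3/3 m/s
The top is descending at 4√3/3 ≈ 2.309 m/s.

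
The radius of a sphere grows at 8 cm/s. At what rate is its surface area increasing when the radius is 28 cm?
1792π cm²/s

S = 4πr²
dS/dt = dS/dr · dr/dt = 8πr · 8
At r = 28: dS/dt = 1792π cm²/s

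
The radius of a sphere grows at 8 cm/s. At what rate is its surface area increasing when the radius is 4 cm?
256π cm²/s

S = 4πr²
dS/dt = dS/dr · dr/dt = 8πr · 8
At r = 4: dS/dt = 256π cm²/s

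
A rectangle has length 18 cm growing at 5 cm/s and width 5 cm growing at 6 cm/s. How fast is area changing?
133 cm²/s

A = lw
dA/dt = w·dl/dt + l·dw/dt = 5·5 + 18·6 = 133 cm²/s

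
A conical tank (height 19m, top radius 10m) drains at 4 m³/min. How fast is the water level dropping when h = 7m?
361/(1225π) ≈ 0.0938 m/min

r/h = 10/19, so r = (10/19)h
V = (1/3)πr²h = (1/3)π((10/19)h)²h = (100/1083)πh³
dV/dh = (100/361)πh²
dh/dt = (dV/dt)/(dV/dh) = -4/((100/361)π·7²) = -361/(1225π) m/min
The level is dropping at 361/(1225π) ≈ 0.0938 m/min.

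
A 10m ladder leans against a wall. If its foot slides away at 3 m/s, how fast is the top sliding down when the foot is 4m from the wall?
2√21/7 ≈ 1.309 m/s

x² + y² = 10²
2x·dx/dt + 2y·dy/dt = 0
dy/dt = -x/y · dx/dt = -4/(2√21) · 3 = -2√21/7 m/s
The top is descending at 2√21/7 ≈ 1.309 m/s.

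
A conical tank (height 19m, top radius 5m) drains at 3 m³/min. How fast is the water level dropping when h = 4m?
1083/(400π) ≈ 0.8618 m/min

r/h = 5/19, so r = (5/19)h
V = (1/3)πr²h = (1/3)π((5/19)h)²h = (25/1083)πh³
dV/dh = (25/361)πh²
dh/dt = (dV/dt)/(dV/dh) = -3/((25/361)π·4²) = -1083/(400π) m/min
The level is dropping at 1083/(400π) ≈ 0.8618 m/min.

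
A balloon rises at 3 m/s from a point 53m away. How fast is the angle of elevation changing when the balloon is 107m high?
0.011152 rad/s

tan(θ) = y/53
sec²(θ) · dθ/dt = (1/53) · dy/dt
dθ/dt = cos²(θ)/53 · 3 = 53/(53² + 107²) · 3
dθ/dt = 0.011152 rad/s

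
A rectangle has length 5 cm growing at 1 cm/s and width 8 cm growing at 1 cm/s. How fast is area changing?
13 cm²/s

A = lw
dA/dt = w·dl/dt + l·dw/dt = 8·1 + 5·1 = 13 cm²/s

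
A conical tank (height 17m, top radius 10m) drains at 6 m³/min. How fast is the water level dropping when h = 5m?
867/(1250π) ≈ 0.2208 m/min

r/h = 10/17, so r = (10/17)h
V = (1/3)πr²h = (1/3)π((10/17)h)²h = (100/867)πh³
dV/dh = (100/289)πh²
dh/dt = (dV/dt)/(dV/dh) = -6/((100/289)π·5²) = -867/(1250π) m/min
The level is dropping at 867/(1250π) ≈ 0.2208 m/min.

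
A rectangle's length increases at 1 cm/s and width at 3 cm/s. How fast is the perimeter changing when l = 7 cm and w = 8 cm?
8 cm/s

P = 2(l + w)
dP/dt = 2(dl/dt + dw/dt) = 2(1 + 3) = 8 cm/s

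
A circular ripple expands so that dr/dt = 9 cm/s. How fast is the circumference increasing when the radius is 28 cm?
18π cm/s

C = 2πr
dC/dt = 2π · dr/dt = 2π · 9 = 18π cm/s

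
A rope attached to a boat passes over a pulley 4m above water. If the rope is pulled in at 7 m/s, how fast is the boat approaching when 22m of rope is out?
77√13/39 ≈ 7.119 m/s

rope² = x² + 4²
x = √(22² - 4²) = 6√13
dx/dt = (rope/x) · d(rope)/dt = (22/(6√13)) · (-7) = -77√13/39 m/s
The boat approaches at 77√13/39 ≈ 7.119 m/s.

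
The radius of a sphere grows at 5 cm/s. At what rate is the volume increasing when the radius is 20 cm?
8000π cm³/s

V = (4/3)πr³
dV/dt = dV/dr · dr/dt = 4πr² · 5
At r = 20: dV/dt = 8000π cm³/s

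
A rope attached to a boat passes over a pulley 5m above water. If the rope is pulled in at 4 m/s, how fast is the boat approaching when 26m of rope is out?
104√651/651 ≈ 4.076 m/s

rope² = x² + 5²
x = √(26² - 5²) = √651
dx/dt = (rope/x) · d(rope)/dt = (26/√651) · (-4) = -104√651/651 m/s
The boat approaches at 104√651/651 ≈ 4.076 m/s.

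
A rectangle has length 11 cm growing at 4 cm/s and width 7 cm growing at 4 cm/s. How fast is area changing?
72 cm²/s

A = lw
dA/dt = w·dl/dt + l·dw/dt = 7·4 + 11·4 = 72 cm²/s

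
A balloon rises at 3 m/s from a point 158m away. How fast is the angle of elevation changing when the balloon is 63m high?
0.016383 rad/s

tan(θ) = y/158
sec²(θ) · dθ/dt = (1/158) · dy/dt
dθ/dt = cos²(θ)/158 · 3 = 158/(158² + 63²) · 3
dθ/dt = 0.016383 rad/s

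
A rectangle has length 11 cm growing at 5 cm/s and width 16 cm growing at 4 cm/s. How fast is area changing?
124 cm²/s

A = lw
dA/dt = w·dl/dt + l·dw/dt = 16·5 + 11·4 = 124 cm²/s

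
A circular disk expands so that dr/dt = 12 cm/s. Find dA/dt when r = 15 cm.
360π cm²/s

A = πr²
dA/dt = 2πr · dr/dt = 2π(15)(12) = 360π cm²/s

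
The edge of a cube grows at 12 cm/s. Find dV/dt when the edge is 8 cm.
2304 cm³/s

V = s³
dV/dt = 3s² · ds/dt = 3·8²·12 = 2304 cm³/s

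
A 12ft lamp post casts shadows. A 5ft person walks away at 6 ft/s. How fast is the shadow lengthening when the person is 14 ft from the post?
30/7 ft/s

By similar triangles: 12/(x+s) = 5/s
Solving: s = 5x/7
ds/dt = 5/7 · dx/dt = 5/7 · 6 = 30/7 ft/s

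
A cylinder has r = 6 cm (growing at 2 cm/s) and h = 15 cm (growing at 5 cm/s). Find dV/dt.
540π cm³/s

V = πr²h
dV/dt = 2πrh·dr/dt + πr²·dh/dt
= 2π(6)(15)(2) + π(6)²(5)
= 540π cm³/s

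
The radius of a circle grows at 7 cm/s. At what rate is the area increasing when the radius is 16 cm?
224π cm²/s

A = πr²
dA/dt = 2πr · dr/dt = 2π(16)(7) = 224π cm²/s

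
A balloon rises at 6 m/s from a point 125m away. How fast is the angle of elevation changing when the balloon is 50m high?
0.041379 rad/s

tan(θ) = y/125
sec²(θ) · dθ/dt = (1/125) · dy/dt
dθ/dt = cos²(θ)/125 · 6 = 125/(125² + 50²) · 6
dθ/dt = 0.041379 rad/s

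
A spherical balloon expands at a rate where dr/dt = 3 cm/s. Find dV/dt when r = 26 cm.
8112π cm³/s

V = (4/3)πr³
dV/dt = dV/dr · dr/dt = 4πr² · 3
At r = 26: dV/dt = 8112π cm³/s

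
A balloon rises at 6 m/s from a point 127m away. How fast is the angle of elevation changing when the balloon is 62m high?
0.038152 rad/s

tan(θ) = y/127
sec²(θ) · dθ/dt = (1/127) · dy/dt
dθ/dt = cos²(θ)/127 · 6 = 127/(127² + 62²) · 6
dθ/dt = 0.038152 rad/s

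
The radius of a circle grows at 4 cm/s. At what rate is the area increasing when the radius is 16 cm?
128π cm²/s

A = πr²
dA/dt = 2πr · dr/dt = 2π(16)(4) = 128π cm²/s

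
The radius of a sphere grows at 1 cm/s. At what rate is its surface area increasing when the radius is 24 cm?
192π cm²/s

S = 4πr²
dS/dt = dS/dr · dr/dt = 8πr · 1
At r = 24: dS/dt = 192π cm²/s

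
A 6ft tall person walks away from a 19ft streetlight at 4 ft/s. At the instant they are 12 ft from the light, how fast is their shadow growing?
24/13 ft/s

By similar triangles: 19/(x+s) = 6/s
Solving: s = 6x/13
ds/dt = 6/13 · dx/dt = 6/13 · 4 = 24/13 ft/s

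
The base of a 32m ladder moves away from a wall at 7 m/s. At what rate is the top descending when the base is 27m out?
189√295/295 ≈ 11 m/s

x² + y² = 32²
2x·dx/dt + 2y·dy/dt = 0
dy/dt = -x/y · dx/dt = -27/√295 · 7 = -189√295/295 m/s
The top is descending at 189√295/295 ≈ 11 m/s.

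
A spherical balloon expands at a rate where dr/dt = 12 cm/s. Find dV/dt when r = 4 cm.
768π cm³/s

V = (4/3)πr³
dV/dt = dV/dr · dr/dt = 4πr² · 12
At r = 4: dV/dt = 768π cm³/s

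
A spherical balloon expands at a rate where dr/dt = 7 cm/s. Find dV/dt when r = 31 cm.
26908π cm³/s

V = (4/3)πr³
dV/dt = dV/dr · dr/dt = 4πr² · 7
At r = 31: dV/dt = 26908π cm³/s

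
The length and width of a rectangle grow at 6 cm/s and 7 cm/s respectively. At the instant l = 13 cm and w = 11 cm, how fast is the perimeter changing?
26 cm/s

P = 2(l + w)
dP/dt = 2(dl/dt + dw/dt) = 2(6 + 7) = 26 cm/s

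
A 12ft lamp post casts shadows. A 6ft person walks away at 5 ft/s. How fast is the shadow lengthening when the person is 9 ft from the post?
5 ft/s

By similar triangles: 12/(x+s) = 6/s
Solving: s = 6x/6
ds/dt = 6/6 · dx/dt = 1 · 5 = 5 ft/s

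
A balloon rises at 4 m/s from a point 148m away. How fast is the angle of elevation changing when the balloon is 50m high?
0.024258 rad/s

tan(θ) = y/148
sec²(θ) · dθ/dt = (1/148) · dy/dt
dθ/dt = cos²(θ)/148 · 4 = 148/(148² + 50²) · 4
dθ/dt = 0.024258 rad/s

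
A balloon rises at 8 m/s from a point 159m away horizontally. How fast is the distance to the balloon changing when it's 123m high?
164√4490/2245 ≈ 4.895 m/s

z² = 159² + y²
z = √(159² + 123²) = 3√4490
dz/dt = y/z · dy/dt = 123/(3√4490) · 8 = 164√4490/2245 ≈ 4.895 m/s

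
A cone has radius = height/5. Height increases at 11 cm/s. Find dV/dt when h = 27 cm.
8019π/25 cm³/s

V = (1/3)π(h/5)²h = πh³/75
dV/dt = πh²/25 · 11
At h = 27: dV/dt = 8019π/25 cm³/s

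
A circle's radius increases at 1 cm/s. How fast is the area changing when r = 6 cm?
12π cm²/s

A = πr²
dA/dt = 2πr · dr/dt = 2π(6)(1) = 12π cm²/s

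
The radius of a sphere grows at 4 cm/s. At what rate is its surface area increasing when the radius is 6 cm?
192π cm²/s

S = 4πr²
dS/dt = dS/dr · dr/dt = 8πr · 4
At r = 6: dS/dt = 192π cm²/s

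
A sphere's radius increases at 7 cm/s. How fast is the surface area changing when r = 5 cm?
280π cm²/s

S = 4πr²
dS/dt = dS/dr · dr/dt = 8πr · 7
At r = 5: dS/dt = 280π cm²/s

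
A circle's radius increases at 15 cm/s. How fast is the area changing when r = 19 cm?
570π cm²/s

A = πr²
dA/dt = 2πr · dr/dt = 2π(19)(15) = 570π cm²/s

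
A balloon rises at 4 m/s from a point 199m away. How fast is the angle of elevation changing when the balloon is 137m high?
0.013637 rad/s

tan(θ) = y/199
sec²(θ) · dθ/dt = (1/199) · dy/dt
dθ/dt = cos²(θ)/199 · 4 = 199/(199² + 137²) · 4
dθ/dt = 0.013637 rad/s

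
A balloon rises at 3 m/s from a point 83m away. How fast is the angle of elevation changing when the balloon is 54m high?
0.025395 rad/s

tan(θ) = y/83
sec²(θ) · dθ/dt = (1/83) · dy/dt
dθ/dt = cos²(θ)/83 · 3 = 83/(83² + 54²) · 3
dθ/dt = 0.025395 rad/s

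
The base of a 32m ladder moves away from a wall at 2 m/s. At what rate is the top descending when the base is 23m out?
46√55/165 ≈ 2.068 m/s

x² + y² = 32²
2x·dx/dt + 2y·dy/dt = 0
dy/dt = -x/y · dx/dt = -23/(3√55) · 2 = -46√55/165 m/s
The top is descending at 46√55/165 ≈ 2.068 m/s.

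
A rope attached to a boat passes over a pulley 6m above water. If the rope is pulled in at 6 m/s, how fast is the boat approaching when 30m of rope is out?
5√6/2 ≈ 6.124 m/s

rope² = x² + 6²
x = √(30² - 6²) = 12√6
dx/dt = (rope/x) · d(rope)/dt = (30/(12√6)) · (-6) = -5√6/2 m/s
The boat approaches at 5√6/2 ≈ 6.124 m/s.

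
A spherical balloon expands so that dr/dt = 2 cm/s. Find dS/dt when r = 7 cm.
112π cm²/s

S = 4πr²
dS/dt = dS/dr · dr/dt = 8πr · 2
At r = 7: dS/dt = 112π cm²/s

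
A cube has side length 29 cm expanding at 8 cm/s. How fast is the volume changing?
20184 cm³/s

V = s³
dV/dt = 3s² · ds/dt = 3·29²·8 = 20184 cm³/s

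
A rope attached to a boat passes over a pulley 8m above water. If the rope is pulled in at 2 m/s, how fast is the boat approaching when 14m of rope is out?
14√33/33 ≈ 2.437 m/s

rope² = x² + 8²
x = √(14² - 8²) = 2√33
dx/dt = (rope/x) · d(rope)/dt = (14/(2√33)) · (-2) = -14√33/33 m/s
The boat approaches at 14√33/33 ≈ 2.437 m/s.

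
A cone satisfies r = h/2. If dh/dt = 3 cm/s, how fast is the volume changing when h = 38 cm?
1083π cm³/s

V = (1/3)π(h/2)²h = πh³/12
dV/dt = πh²/4 · 3
At h = 38: dV/dt = 1083π cm³/s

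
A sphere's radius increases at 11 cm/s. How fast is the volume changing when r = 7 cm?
2156π cm³/s

V = (4/3)πr³
dV/dt = dV/dr · dr/dt = 4πr² · 11
At r = 7: dV/dt = 2156π cm³/s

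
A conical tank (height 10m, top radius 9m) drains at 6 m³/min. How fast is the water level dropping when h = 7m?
200/(1323π) ≈ 0.04812 m/min

r/h = 9/10, so r = (9/10)h
V = (1/3)πr²h = (1/3)π((9/10)h)²h = (27/100)πh³
dV/dh = (81/100)πh²
dh/dt = (dV/dt)/(dV/dh) = -6/((81/100)π·7²) = -200/(1323π) m/min
The level is dropping at 200/(1323π) ≈ 0.04812 m/min.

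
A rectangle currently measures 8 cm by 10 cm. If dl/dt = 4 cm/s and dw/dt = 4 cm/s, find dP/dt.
16 cm/s

P = 2(l + w)
dP/dt = 2(dl/dt + dw/dt) = 2(4 + 4) = 16 cm/s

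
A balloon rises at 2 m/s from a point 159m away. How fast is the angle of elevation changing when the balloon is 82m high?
0.009936 rad/s

tan(θ) = y/159
sec²(θ) · dθ/dt = (1/159) · dy/dt
dθ/dt = cos²(θ)/159 · 2 = 159/(159² + 82²) · 2
dθ/dt = 0.009936 rad/s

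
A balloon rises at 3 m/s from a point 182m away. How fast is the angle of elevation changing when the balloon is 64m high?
0.01467 rad/s

tan(θ) = y/182
sec²(θ) · dθ/dt = (1/182) · dy/dt
dθ/dt = cos²(θ)/182 · 3 = 182/(182² + 64²) · 3
dθ/dt = 0.01467 rad/s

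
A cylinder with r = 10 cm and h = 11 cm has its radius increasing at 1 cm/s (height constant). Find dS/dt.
62π cm²/s

S = 2πrh + 2πr² (lateral + bases)
dS/dt = (2πh + 4πr)·dr/dt = (2π·11 + 4π·10)·1
= 62π cm²/s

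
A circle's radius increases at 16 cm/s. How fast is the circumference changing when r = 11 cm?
32π cm/s

C = 2πr
dC/dt = 2π · dr/dt = 2π · 16 = 32π cm/s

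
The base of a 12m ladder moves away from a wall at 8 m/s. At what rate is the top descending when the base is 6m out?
8√3/3 ≈ 4.619 m/s

x² + y² = 12²
2x·dx/dt + 2y·dy/dt = 0
dy/dt = -x/y · dx/dt = -6/(6√3) · 8 = -8√3/3 m/s
The top is descending at 8√3/3 ≈ 4.619 m/s.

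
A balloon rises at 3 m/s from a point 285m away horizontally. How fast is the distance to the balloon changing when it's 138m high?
138√11141/11141 ≈ 1.307 m/s

z² = 285² + y²
z = √(285² + 138²) = 3√11141
dz/dt = y/z · dy/dt = 138/(3√11141) · 3 = 138√11141/11141 ≈ 1.307 m/s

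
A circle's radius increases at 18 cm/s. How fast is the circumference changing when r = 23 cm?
36π cm/s

C = 2πr
dC/dt = 2π · dr/dt = 2π · 18 = 36π cm/s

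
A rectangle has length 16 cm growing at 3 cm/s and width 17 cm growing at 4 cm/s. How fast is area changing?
115 cm²/s

A = lw
dA/dt = w·dl/dt + l·dw/dt = 17·3 + 16·4 = 115 cm²/s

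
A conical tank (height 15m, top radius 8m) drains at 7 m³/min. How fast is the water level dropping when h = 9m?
175/(576π) ≈ 0.09671 m/min

r/h = 8/15, so r = (8/15)h
V = (1/3)πr²h = (1/3)π((8/15)h)²h = (64/675)πh³
dV/dh = (64/225)πh²
dh/dt = (dV/dt)/(dV/dh) = -7/((64/225)π·9²) = -175/(576π) m/min
The level is dropping at 175/(576π) ≈ 0.09671 m/min.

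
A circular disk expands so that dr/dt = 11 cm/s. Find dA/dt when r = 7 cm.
154π cm²/s

A = πr²
dA/dt = 2πr · dr/dt = 2π(7)(11) = 154π cm²/s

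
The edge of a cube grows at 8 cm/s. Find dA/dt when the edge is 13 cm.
1248 cm²/s

A = 6s²
dA/dt = 12s · ds/dt = 12·13·8 = 1248 cm²/s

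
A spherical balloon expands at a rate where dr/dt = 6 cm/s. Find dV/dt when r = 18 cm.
7776π cm³/s

V = (4/3)πr³
dV/dt = dV/dr · dr/dt = 4πr² · 6
At r = 18: dV/dt = 7776π cm³/s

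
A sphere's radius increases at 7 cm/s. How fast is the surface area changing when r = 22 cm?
1232π cm²/s

S = 4πr²
dS/dt = dS/dr · dr/dt = 8πr · 7
At r = 22: dS/dt = 1232π cm²/s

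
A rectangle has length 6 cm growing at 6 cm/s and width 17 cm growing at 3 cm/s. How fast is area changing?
120 cm²/s

A = lw
dA/dt = w·dl/dt + l·dw/dt = 17·6 + 6·3 = 120 cm²/s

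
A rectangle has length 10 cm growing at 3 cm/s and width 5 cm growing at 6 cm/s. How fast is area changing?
75 cm²/s

A = lw
dA/dt = w·dl/dt + l·dw/dt = 5·3 + 10·6 = 75 cm²/s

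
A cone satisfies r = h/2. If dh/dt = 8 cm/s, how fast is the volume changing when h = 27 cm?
1458π cm³/s

V = (1/3)π(h/2)²h = πh³/12
dV/dt = πh²/4 · 8
At h = 27: dV/dt = 1458π cm³/s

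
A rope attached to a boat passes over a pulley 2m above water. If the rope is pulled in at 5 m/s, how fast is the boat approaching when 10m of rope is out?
25√6/12 ≈ 5.103 m/s

rope² = x² + 2²
x = √(10² - 2²) = 4√6
dx/dt = (rope/x) · d(rope)/dt = (10/(4√6)) · (-5) = -25√6/12 m/s
The boat approaches at 25√6/12 ≈ 5.103 m/s.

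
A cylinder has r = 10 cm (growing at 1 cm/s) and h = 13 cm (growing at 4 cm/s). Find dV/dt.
660π cm³/s

V = πr²h
dV/dt = 2πrh·dr/dt + πr²·dh/dt
= 2π(10)(13)(1) + π(10)²(4)
= 660π cm³/s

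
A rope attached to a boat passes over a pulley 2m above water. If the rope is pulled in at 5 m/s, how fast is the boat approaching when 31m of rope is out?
155√957/957 ≈ 5.01 m/s

rope² = x² + 2²
x = √(31² - 2²) = √957
dx/dt = (rope/x) · d(rope)/dt = (31/√957) · (-5) = -155√957/957 m/s
The boat approaches at 155√957/957 ≈ 5.01 m/s.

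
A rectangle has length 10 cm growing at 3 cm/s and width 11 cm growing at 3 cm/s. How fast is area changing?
63 cm²/s

A = lw
dA/dt = w·dl/dt + l·dw/dt = 11·3 + 10·3 = 63 cm²/s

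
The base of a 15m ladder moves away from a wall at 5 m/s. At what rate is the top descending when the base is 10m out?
2√5 ≈ 4.472 m/s

x² + y² = 15²
2x·dx/dt + 2y·dy/dt = 0
dy/dt = -x/y · dx/dt = -10/(5√5) · 5 = -2√5 m/s
The top is descending at 2√5 ≈ 4.472 m/s.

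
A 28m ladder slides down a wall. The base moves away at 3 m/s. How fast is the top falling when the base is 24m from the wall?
18√13/13 ≈ 4.992 m/s

x² + y² = 28²
2x·dx/dt + 2y·dy/dt = 0
dy/dt = -x/y · dx/dt = -24/(4√13) · 3 = -18√13/13 m/s
The top is descending at 18√13/13 ≈ 4.992 m/s.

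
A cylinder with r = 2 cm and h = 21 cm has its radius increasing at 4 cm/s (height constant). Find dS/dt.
200π cm²/s

S = 2πrh + 2πr² (lateral + bases)
dS/dt = (2πh + 4πr)·dr/dt = (2π·21 + 4π·2)·4
= 200π cm²/s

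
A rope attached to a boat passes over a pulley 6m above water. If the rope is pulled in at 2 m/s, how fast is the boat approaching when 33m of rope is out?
22√13/39 ≈ 2.034 m/s

rope² = x² + 6²
x = √(33² - 6²) = 9√13
dx/dt = (rope/x) · d(rope)/dt = (33/(9√13)) · (-2) = -22√13/39 m/s
The boat approaches at 22√13/39 ≈ 2.034 m/s.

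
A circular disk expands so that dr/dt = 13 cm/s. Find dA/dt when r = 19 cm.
494π cm²/s

A = πr²
dA/dt = 2πr · dr/dt = 2π(19)(13) = 494π cm²/s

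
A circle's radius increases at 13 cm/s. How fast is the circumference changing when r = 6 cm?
26π cm/s

C = 2πr
dC/dt = 2π · dr/dt = 2π · 13 = 26π cm/s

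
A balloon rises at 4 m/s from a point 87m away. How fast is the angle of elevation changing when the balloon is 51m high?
0.034218 rad/s

tan(θ) = y/87
sec²(θ) · dθ/dt = (1/87) · dy/dt
dθ/dt = cos²(θ)/87 · 4 = 87/(87² + 51²) · 4
dθ/dt = 0.034218 rad/s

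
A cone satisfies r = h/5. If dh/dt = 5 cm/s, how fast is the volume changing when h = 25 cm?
125π cm³/s

V = (1/3)π(h/5)²h = πh³/75
dV/dt = πh²/25 · 5
At h = 25: dV/dt = 125π cm³/s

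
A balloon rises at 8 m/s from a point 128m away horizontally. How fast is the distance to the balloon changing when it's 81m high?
648√22945/22945 ≈ 4.278 m/s

z² = 128² + y²
z = √(128² + 81²) = √22945
dz/dt = y/z · dy/dt = 81/√22945 · 8 = 648√22945/22945 ≈ 4.278 m/s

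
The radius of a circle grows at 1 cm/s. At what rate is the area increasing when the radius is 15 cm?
30π cm²/s

A = πr²
dA/dt = 2πr · dr/dt = 2π(15)(1) = 30π cm²/s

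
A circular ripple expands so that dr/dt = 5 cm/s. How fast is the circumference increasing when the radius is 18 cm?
10π cm/s

C = 2πr
dC/dt = 2π · dr/dt = 2π · 5 = 10π cm/s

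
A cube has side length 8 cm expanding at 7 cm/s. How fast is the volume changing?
1344 cm³/s

V = s³
dV/dt = 3s² · ds/dt = 3·8²·7 = 1344 cm³/s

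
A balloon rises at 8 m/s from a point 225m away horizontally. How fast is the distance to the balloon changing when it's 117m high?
52√794/397 ≈ 3.691 m/s

z² = 225² + y²
z = √(225² + 117²) = 9√794
dz/dt = y/z · dy/dt = 117/(9√794) · 8 = 52√794/397 ≈ 3.691 m/s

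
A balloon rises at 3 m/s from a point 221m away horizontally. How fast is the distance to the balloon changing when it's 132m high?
396√66265/66265 ≈ 1.538 m/s

z² = 221² + y²
z = √(221² + 132²) = √66265
dz/dt = y/z · dy/dt = 132/√66265 · 3 = 396√66265/66265 ≈ 1.538 m/s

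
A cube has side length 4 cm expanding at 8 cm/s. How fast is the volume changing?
384 cm³/s

V = s³
dV/dt = 3s² · ds/dt = 3·4²·8 = 384 cm³/s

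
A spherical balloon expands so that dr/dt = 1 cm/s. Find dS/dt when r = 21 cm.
168π cm²/s

S = 4πr²
dS/dt = dS/dr · dr/dt = 8πr · 1
At r = 21: dS/dt = 168π cm²/s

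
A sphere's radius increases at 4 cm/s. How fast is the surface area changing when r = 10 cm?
320π cm²/s

S = 4πr²
dS/dt = dS/dr · dr/dt = 8πr · 4
At r = 10: dS/dt = 320π cm²/s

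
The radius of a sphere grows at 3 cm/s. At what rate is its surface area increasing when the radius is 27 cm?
648π cm²/s

S = 4πr²
dS/dt = dS/dr · dr/dt = 8πr · 3
At r = 27: dS/dt = 648π cm²/s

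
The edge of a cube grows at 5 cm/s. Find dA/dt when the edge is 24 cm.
1440 cm²/s

A = 6s²
dA/dt = 12s · ds/dt = 12·24·5 = 1440 cm²/s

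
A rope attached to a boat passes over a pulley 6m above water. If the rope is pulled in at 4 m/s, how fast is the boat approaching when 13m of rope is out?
52√133/133 ≈ 4.509 m/s

rope² = x² + 6²
x = √(13² - 6²) = √133
dx/dt = (rope/x) · d(rope)/dt = (13/√133) · (-4) = -52√133/133 m/s
The boat approaches at 52√133/133 ≈ 4.509 m/s.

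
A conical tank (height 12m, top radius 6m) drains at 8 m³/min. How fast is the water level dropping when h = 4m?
2/π ≈ 0.6366 m/min

r/h = 6/12, so r = (1/2)h
V = (1/3)πr²h = (1/3)π((1/2)h)²h = (1/12)πh³
dV/dh = (1/4)πh²
dh/dt = (dV/dt)/(dV/dh) = -8/((1/4)π·4²) = -2/π m/min
The level is dropping at 2/π ≈ 0.6366 m/min.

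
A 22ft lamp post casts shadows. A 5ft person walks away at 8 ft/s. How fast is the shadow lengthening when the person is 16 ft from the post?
40/17 ft/s

By similar triangles: 22/(x+s) = 5/s
Solving: s = 5x/17
ds/dt = 5/17 · dx/dt = 5/17 · 8 = 40/17 ft/s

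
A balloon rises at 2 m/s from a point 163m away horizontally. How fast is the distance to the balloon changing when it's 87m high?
87√202/1313 ≈ 0.9417 m/s

z² = 163² + y²
z = √(163² + 87²) = 13√202
dz/dt = y/z · dy/dt = 87/(13√202) · 2 = 87√202/1313 ≈ 0.9417 m/s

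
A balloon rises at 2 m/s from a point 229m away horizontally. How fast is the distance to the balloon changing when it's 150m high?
300√74941/74941 ≈ 1.096 m/s

z² = 229² + y²
z = √(229² + 150²) = √74941
dz/dt = y/z · dy/dt = 150/√74941 · 2 = 300√74941/74941 ≈ 1.096 m/s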